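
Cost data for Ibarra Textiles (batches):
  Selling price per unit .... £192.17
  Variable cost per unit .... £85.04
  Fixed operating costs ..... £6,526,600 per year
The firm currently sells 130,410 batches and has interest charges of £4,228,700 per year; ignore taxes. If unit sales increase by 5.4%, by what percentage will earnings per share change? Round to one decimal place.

Contribution at this volume is 130,410 × £107.13 = £13,970,823.30.
Operating income = contribution − fixed costs = £13,970,823.30 − £6,526,600 = £7,444,223.30.
Interest = £4,228,700.00, so EBIT − I = £3,215,523.30.
DCL = total CM / (EBIT − I) = £13,970,823.30 / £3,215,523.30 = 4.3448.
%ΔEPS = DCL × %ΔSales = 4.3448 × +5.4% = +23.5%.

+23.5%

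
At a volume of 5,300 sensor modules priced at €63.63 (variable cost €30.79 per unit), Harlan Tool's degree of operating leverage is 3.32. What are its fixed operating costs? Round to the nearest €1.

At 5,300 units, contribution = 5,300 × €32.84 = €174,052.00.
DOL = contribution / EBIT, so EBIT = €174,052.00 / 3.32 = €52,425.30.
And FC = contribution − EBIT = €174,052.00 − €52,425.30 = €121,627.

€121,627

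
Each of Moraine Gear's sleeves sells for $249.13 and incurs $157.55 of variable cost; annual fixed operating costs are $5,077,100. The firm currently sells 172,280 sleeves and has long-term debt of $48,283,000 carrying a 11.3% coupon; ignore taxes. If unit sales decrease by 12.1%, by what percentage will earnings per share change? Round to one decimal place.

-36.4%

At 172,280 units, contribution = 172,280 × $91.58 = $15,777,402.40.
Subtracting fixed costs: EBIT = $15,777,402.40 − $5,077,100 = $10,700,302.40.
After interest of $5,455,979.00, pre-tax earnings = $5,244,323.40.
Degree of combined leverage = contribution ÷ (EBIT − I) = $15,777,402.40 ÷ $5,244,323.40 = 3.0085.
%ΔEPS = DCL × %ΔSales = 3.0085 × -12.1% = -36.4%.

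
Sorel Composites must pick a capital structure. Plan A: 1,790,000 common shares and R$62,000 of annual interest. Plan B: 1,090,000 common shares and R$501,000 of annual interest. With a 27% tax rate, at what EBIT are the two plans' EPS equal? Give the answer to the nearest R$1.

R$1,184,586

At indifference, (EBIT − 62,000)(1 − t)/1,790,000 = (EBIT − 501,000)(1 − t)/1,090,000.
Cancelling (1 − t) and cross-multiplying: 1,090,000·(EBIT − 62,000) = 1,790,000·(EBIT − 501,000).
EBIT × (1,790,000 − 1,090,000) = 501,000 × 1,790,000 − 62,000 × 1,090,000 = 829,210,000,000, so EBIT = 829,210,000,000 ÷ 700,000 = 1,184,585.71.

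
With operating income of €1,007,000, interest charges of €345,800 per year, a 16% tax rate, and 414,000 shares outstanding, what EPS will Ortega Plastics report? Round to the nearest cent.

Pre-tax income = €1,007,000 − €345,800.00 = €661,200.00.
Net income = €661,200.00 × (1 − 0.16) = €555,408.00.
EPS = €555,408.00 ÷ 414,000 = €1.34.

€1.34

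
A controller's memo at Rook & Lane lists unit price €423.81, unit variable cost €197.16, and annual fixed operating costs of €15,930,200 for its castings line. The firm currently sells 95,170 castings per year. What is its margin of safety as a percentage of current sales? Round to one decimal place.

Unit CM = price − variable cost = €423.81 − €197.16 = €226.65. Break-even units = €15,930,200 ÷ €226.65 = 70,285.46; break-even revenue = 70,285.46 × €423.81 = €29,787,681.72.
Actual sales revenue = 95,170 × €423.81 = €40,333,997.70.
Margin of safety = (€40,333,997.70 − €29,787,681.72) ÷ €40,333,997.70 = 26.1%.

26.1%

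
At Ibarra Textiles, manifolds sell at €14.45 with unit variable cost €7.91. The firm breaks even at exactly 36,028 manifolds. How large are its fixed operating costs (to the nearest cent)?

Contribution margin per unit = €14.45 − €7.91 = €6.54.
Since BE = FC / CM, FC = 36,028 × €6.54 = €235,623.12.

€235,623.12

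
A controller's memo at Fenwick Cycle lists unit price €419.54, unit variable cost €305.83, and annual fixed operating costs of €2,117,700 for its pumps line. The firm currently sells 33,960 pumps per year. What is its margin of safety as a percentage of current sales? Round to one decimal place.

45.2%

Unit CM = price − variable cost = €419.54 − €305.83 = €113.71. Break-even units = €2,117,700 ÷ €113.71 = 18,623.69; break-even revenue = 18,623.69 × €419.54 = €7,813,383.68.
Actual sales revenue = 33,960 × €419.54 = €14,247,578.40.
Margin of safety = (€14,247,578.40 − €7,813,383.68) ÷ €14,247,578.40 = 45.2%.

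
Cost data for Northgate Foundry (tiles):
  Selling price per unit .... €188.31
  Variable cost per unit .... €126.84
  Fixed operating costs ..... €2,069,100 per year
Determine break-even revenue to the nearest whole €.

Contribution margin per unit = €188.31 − €126.84 = €61.47, a CM ratio of €61.47 ÷ €188.31 = 0.3264.
Break-even revenue = fixed costs × price ÷ CM = €2,069,100 × €188.31 ÷ €61.47 = €6,338,575.

€6,338,575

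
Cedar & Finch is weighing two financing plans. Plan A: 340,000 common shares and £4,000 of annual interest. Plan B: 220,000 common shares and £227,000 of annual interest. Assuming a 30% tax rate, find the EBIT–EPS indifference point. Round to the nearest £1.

£635,833

At indifference, (EBIT − 4,000)(1 − t)/340,000 = (EBIT − 227,000)(1 − t)/220,000.
The (1 − t) factor cancels: (EBIT − 4,000) × 220,000 = (EBIT − 227,000) × 340,000.
Solving, EBIT = (227,000·340,000 − 4,000·220,000) / (340,000 − 220,000) = 76,300,000,000 / 120,000 = 635,833.33.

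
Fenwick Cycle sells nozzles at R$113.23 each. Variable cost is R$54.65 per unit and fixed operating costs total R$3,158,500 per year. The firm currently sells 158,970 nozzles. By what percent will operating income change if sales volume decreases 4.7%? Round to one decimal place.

-7.1%

Contribution at this volume is 158,970 × R$58.58 = R$9,312,462.60.
Subtracting fixed costs: EBIT = R$9,312,462.60 − R$3,158,500 = R$6,153,962.60.
Degree of operating leverage = R$9,312,462.60 / R$6,153,962.60 = 1.5132.
Operating income changes by 1.5132 × -4.7% = -7.1%.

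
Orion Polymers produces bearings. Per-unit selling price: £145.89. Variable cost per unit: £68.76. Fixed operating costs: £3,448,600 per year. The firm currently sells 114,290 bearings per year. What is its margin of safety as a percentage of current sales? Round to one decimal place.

Unit CM = price − variable cost = £145.89 − £68.76 = £77.13. Break-even units = £3,448,600 ÷ £77.13 = 44,711.53; break-even revenue = 44,711.53 × £145.89 = £6,522,964.53.
Current sales = 114,290 × £145.89 = £16,673,768.10.
Margin of safety = (£16,673,768.10 − £6,522,964.53) ÷ £16,673,768.10 = 60.9%.

60.9%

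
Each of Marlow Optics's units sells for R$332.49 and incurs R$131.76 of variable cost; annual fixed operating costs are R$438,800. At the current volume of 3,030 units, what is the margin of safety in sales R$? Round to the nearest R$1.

R$280,615

Contribution margin per unit = R$332.49 − R$131.76 = R$200.73. Break-even units = R$438,800 ÷ R$200.73 = 2,186.02; break-even revenue = 2,186.02 × R$332.49 = R$726,830.13.
Current sales = 3,030 × R$332.49 = R$1,007,444.70.
Margin of safety = R$1,007,444.70 − R$726,830.13 = R$280,615.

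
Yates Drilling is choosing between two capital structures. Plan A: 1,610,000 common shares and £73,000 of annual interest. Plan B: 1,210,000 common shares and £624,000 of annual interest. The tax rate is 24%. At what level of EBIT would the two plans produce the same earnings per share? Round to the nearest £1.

At indifference, (EBIT − 73,000)(1 − t)/1,610,000 = (EBIT − 624,000)(1 − t)/1,210,000.
Cancelling (1 − t) and cross-multiplying: 1,210,000·(EBIT − 73,000) = 1,610,000·(EBIT − 624,000).
EBIT × (1,610,000 − 1,210,000) = 624,000 × 1,610,000 − 73,000 × 1,210,000 = 916,310,000,000, so EBIT = 916,310,000,000 ÷ 400,000 = 2,290,775.00.

£2,290,775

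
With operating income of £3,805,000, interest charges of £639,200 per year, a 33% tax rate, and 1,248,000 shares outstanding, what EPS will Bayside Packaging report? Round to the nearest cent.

Pre-tax income = £3,805,000 − £639,200.00 = £3,165,800.00.
After tax at 33%: net income = £3,165,800.00 × 0.67 = £2,121,086.00.
EPS = £2,121,086.00 ÷ 1,248,000 = £1.70.

£1.70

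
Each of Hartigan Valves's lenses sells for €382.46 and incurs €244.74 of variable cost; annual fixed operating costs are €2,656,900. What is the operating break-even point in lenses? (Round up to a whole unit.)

Contribution margin per unit = €382.46 − €244.74 = €137.72.
Units to break even: €2,656,900 ÷ €137.72 = 19,292.04, rounded up to 19,293.

19,293 lenses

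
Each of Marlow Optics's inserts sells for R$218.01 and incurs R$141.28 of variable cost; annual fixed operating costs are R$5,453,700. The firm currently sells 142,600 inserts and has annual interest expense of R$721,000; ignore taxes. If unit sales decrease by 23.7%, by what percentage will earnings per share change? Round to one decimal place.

-54.4%

Total contribution margin = 142,600 × R$76.73 = R$10,941,698.00.
EBIT = R$10,941,698.00 − R$5,453,700 = R$5,487,998.00.
After interest of R$721,000.00, pre-tax earnings = R$4,766,998.00.
DCL = total CM / (EBIT − I) = R$10,941,698.00 / R$4,766,998.00 = 2.2953.
%ΔEPS = DCL × %ΔSales = 2.2953 × -23.7% = -54.4%.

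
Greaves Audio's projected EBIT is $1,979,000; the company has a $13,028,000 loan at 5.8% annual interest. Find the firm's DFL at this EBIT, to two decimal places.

Interest = $755,624.00.
Degree of financial leverage = EBIT / (EBIT − interest) = $1,979,000 / $1,223,376.00 = 1.6177.

1.62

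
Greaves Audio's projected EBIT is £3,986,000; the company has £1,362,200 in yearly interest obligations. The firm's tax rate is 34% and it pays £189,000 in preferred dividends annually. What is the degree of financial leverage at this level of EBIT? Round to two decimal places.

1.71

Interest = £1,362,200.00.
Pre-tax preferred-dividend burden = £189,000 ÷ (1 − 0.34) = £286,363.64.
DFL = EBIT ÷ [EBIT − I − D_p/(1−t)] = £3,986,000 ÷ [£3,986,000 − £1,362,200.00 − £286,363.64] = £3,986,000 ÷ £2,337,436.36 = 1.7053.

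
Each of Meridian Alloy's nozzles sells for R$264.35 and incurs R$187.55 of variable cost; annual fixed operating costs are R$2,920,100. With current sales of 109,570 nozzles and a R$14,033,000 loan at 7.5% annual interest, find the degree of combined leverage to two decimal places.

1.89

Total contribution margin = 109,570 × R$76.80 = R$8,414,976.00.
EBIT = R$8,414,976.00 − R$2,920,100 = R$5,494,876.00. Interest = R$1,052,475.00, so EBIT − I = R$4,442,401.00.
DCL = contribution ÷ (EBIT − I) = R$8,414,976.00 ÷ R$4,442,401.00 = 1.8942.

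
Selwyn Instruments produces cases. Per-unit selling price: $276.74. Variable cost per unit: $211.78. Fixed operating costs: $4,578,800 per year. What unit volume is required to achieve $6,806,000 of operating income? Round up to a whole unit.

Unit CM = price − variable cost = $276.74 − $211.78 = $64.96.
Required volume = (fixed costs + target profit) ÷ CM = ($4,578,800 + $6,806,000) ÷ $64.96 = 175,258.62, so 175,259 cases.

175,259 cases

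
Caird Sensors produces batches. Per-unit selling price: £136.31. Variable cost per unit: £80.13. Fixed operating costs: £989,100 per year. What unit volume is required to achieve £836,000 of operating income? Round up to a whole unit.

32,487 batches

Contribution margin per unit = £136.31 − £80.13 = £56.18.
Units = (FC + target) / CM = (£989,100 + £836,000) / £56.18 = 32,486.65, so 32,487 batches.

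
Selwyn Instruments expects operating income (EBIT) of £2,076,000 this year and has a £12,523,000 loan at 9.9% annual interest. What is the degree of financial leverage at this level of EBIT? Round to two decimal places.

2.48

Interest = £1,239,777.00.
DFL = EBIT ÷ (EBIT − I) = £2,076,000 ÷ (£2,076,000 − £1,239,777.00) = £2,076,000 ÷ £836,223.00 = 2.4826.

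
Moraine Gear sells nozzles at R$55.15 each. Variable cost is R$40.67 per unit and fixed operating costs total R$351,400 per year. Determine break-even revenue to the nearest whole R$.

CM per unit = R$55.15 − R$40.67 = R$14.48; CM ratio = R$14.48 / R$55.15 = 0.2626.
Break-even sales = FC ÷ CM ratio = R$351,400 × R$55.15 / R$14.48 = R$1,338,378.

R$1,338,378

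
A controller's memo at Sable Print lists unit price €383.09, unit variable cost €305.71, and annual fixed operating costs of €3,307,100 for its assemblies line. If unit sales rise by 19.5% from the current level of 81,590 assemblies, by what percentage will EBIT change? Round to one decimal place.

At 81,590 units, contribution = 81,590 × €77.38 = €6,313,434.20.
Operating income = contribution − fixed costs = €6,313,434.20 − €3,307,100 = €3,006,334.20.
So DOL = total CM / EBIT = €6,313,434.20 / €3,006,334.20 = 2.1000.
%ΔEBIT = DOL × %ΔSales = 2.1000 × +19.5% = +41.0%.

+41.0%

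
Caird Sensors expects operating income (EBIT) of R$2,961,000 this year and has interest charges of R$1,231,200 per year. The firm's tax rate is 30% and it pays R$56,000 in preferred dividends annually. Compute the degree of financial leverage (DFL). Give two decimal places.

1.79

Interest = R$1,231,200.00.
Pre-tax preferred-dividend burden = R$56,000 ÷ (1 − 0.30) = R$80,000.00.
DFL = EBIT ÷ [EBIT − I − D_p/(1−t)] = R$2,961,000 ÷ [R$2,961,000 − R$1,231,200.00 − R$80,000.00] = R$2,961,000 ÷ R$1,649,800.00 = 1.7948.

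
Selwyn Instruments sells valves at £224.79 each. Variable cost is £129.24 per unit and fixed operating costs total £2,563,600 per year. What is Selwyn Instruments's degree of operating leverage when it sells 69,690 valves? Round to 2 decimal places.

Total contribution margin = 69,690 × £95.55 = £6,658,879.50.
EBIT = £6,658,879.50 − £2,563,600 = £4,095,279.50.
DOL = contribution ÷ EBIT = £6,658,879.50 ÷ £4,095,279.50 = 1.6260.

1.63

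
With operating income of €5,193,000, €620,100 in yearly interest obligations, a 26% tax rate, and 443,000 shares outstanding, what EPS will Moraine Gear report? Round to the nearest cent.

€7.64

Pre-tax income = €5,193,000 − €620,100.00 = €4,572,900.00.
After tax at 26%: net income = €4,572,900.00 × 0.74 = €3,383,946.00.
Per share: €3,383,946.00 / 443,000 shares = €7.64.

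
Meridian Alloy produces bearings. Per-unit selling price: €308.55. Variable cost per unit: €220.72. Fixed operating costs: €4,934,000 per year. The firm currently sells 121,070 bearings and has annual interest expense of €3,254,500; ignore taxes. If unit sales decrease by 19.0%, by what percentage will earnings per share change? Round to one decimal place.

Total contribution margin = 121,070 × €87.83 = €10,633,578.10.
Operating income = contribution − fixed costs = €10,633,578.10 − €4,934,000 = €5,699,578.10.
Interest = €3,254,500.00, so EBIT − I = €2,445,078.10.
Degree of combined leverage = contribution ÷ (EBIT − I) = €10,633,578.10 ÷ €2,445,078.10 = 4.3490.
EPS therefore changes by 4.3490 × (-19.0%) = -82.6%.

-82.6%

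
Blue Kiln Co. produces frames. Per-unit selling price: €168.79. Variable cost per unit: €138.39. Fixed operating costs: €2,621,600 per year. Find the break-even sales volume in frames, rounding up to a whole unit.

86,237 frames

Each unit contributes €168.79 − €138.39 = €30.40.
Break-even volume = fixed costs ÷ CM per unit = €2,621,600 ÷ €30.40 = 86,236.84, so 86,237 frames.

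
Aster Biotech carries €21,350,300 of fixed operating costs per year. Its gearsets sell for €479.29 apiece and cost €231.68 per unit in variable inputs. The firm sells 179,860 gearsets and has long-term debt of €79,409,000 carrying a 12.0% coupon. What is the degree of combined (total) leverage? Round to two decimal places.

Contribution at this volume is 179,860 × €247.61 = €44,535,134.60.
EBIT = €44,535,134.60 − €21,350,300 = €23,184,834.60. Interest = €9,529,080.00, so EBIT − I = €13,655,754.60.
Degree of total leverage = total CM / (EBIT − interest) = €44,535,134.60 / €13,655,754.60 = 3.2613.

3.26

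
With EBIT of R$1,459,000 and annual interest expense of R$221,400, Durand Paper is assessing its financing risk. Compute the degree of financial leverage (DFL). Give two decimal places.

1.18

Annual interest charges come to R$221,400.00.
DFL = EBIT ÷ (EBIT − I) = R$1,459,000 ÷ (R$1,459,000 − R$221,400.00) = R$1,459,000 ÷ R$1,237,600.00 = 1.1789.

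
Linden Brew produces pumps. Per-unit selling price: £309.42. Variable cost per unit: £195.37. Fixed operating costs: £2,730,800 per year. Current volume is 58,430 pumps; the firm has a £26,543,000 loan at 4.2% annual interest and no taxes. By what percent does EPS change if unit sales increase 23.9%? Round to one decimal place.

Contribution at this volume is 58,430 × £114.05 = £6,663,941.50.
EBIT = £6,663,941.50 − £2,730,800 = £3,933,141.50.
After interest of £1,114,806.00, pre-tax earnings = £2,818,335.50.
Degree of combined leverage = contribution ÷ (EBIT − I) = £6,663,941.50 ÷ £2,818,335.50 = 2.3645.
EPS therefore changes by 2.3645 × (+23.9%) = +56.5%.

+56.5%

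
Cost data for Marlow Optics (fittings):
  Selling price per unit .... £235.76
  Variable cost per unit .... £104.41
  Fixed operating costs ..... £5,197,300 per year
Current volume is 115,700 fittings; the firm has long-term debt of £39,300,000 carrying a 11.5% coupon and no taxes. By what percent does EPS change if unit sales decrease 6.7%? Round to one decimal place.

Total contribution margin = 115,700 × £131.35 = £15,197,195.00.
Subtracting fixed costs: EBIT = £15,197,195.00 − £5,197,300 = £9,999,895.00.
After interest of £4,519,500.00, pre-tax earnings = £5,480,395.00.
Degree of combined leverage = contribution ÷ (EBIT − I) = £15,197,195.00 ÷ £5,480,395.00 = 2.7730.
%ΔEPS = DCL × %ΔSales = 2.7730 × -6.7% = -18.6%.

-18.6%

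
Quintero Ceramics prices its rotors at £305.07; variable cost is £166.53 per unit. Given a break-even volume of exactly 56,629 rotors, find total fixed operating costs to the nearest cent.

Unit CM = price − variable cost = £305.07 − £166.53 = £138.54.
Fixed costs = break-even units × CM = 56,629 × £138.54 = £7,845,381.66.

£7,845,381.66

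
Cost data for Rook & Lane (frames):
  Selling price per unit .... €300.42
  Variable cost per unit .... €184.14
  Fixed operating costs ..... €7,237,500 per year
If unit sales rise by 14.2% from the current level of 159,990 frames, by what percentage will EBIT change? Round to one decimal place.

+23.2%

Contribution at this volume is 159,990 × €116.28 = €18,603,637.20.
Operating income = contribution − fixed costs = €18,603,637.20 − €7,237,500 = €11,366,137.20.
So DOL = total CM / EBIT = €18,603,637.20 / €11,366,137.20 = 1.6368.
Operating income changes by 1.6368 × +14.2% = +23.2%.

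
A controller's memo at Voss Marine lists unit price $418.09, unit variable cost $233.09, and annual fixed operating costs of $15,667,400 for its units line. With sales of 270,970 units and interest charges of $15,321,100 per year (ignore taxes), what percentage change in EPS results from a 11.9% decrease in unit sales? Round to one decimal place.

Total contribution margin = 270,970 × $185.00 = $50,129,450.00.
Operating income = contribution − fixed costs = $50,129,450.00 − $15,667,400 = $34,462,050.00.
After interest of $15,321,100.00, pre-tax earnings = $19,140,950.00.
Degree of combined leverage = contribution ÷ (EBIT − I) = $50,129,450.00 ÷ $19,140,950.00 = 2.6190.
%ΔEPS = DCL × %ΔSales = 2.6190 × -11.9% = -31.2%.

-31.2%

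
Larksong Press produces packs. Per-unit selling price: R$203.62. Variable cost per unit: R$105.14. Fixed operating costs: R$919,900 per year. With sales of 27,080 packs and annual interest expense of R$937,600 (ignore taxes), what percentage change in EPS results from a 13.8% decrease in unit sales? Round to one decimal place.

Contribution at this volume is 27,080 × R$98.48 = R$2,666,838.40.
Operating income = contribution − fixed costs = R$2,666,838.40 − R$919,900 = R$1,746,938.40.
After interest of R$937,600.00, pre-tax earnings = R$809,338.40.
Degree of combined leverage = contribution ÷ (EBIT − I) = R$2,666,838.40 ÷ R$809,338.40 = 3.2951.
EPS therefore changes by 3.2951 × (-13.8%) = -45.5%.

-45.5%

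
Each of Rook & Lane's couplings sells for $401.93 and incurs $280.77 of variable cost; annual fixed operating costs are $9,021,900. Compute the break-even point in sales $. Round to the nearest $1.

Contribution margin per unit = $401.93 − $280.77 = $121.16, a CM ratio of $121.16 ÷ $401.93 = 0.3014.
Break-even revenue = fixed costs × price ÷ CM = $9,021,900 × $401.93 ÷ $121.16 = $29,928,791.

$29,928,791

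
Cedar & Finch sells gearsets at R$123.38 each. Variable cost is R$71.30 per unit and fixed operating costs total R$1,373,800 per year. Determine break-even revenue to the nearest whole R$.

R$3,254,598

Contribution margin per unit = R$123.38 − R$71.30 = R$52.08, a CM ratio of R$52.08 ÷ R$123.38 = 0.4221.
Break-even revenue = fixed costs × price ÷ CM = R$1,373,800 × R$123.38 ÷ R$52.08 = R$3,254,598.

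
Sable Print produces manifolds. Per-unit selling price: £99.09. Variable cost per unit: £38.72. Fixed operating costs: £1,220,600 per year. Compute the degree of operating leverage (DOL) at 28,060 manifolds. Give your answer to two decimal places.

Total contribution margin = 28,060 × £60.37 = £1,693,982.20.
EBIT = £1,693,982.20 − £1,220,600 = £473,382.20.
Degree of operating leverage = £1,693,982.20 / £473,382.20 = 3.5785.

3.58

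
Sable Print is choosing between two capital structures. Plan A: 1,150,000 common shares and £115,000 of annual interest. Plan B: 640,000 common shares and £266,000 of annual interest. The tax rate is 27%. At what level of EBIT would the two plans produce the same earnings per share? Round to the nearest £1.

At indifference, (EBIT − 115,000)(1 − t)/1,150,000 = (EBIT − 266,000)(1 − t)/640,000.
Cancelling (1 − t) and cross-multiplying: 640,000·(EBIT − 115,000) = 1,150,000·(EBIT − 266,000).
Solving, EBIT = (266,000·1,150,000 − 115,000·640,000) / (1,150,000 − 640,000) = 232,300,000,000 / 510,000 = 455,490.20.

£455,490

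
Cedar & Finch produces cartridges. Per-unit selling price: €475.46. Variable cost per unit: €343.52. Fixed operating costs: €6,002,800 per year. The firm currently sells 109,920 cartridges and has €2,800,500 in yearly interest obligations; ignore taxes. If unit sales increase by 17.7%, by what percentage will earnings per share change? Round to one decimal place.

Contribution at this volume is 109,920 × €131.94 = €14,502,844.80.
Subtracting fixed costs: EBIT = €14,502,844.80 − €6,002,800 = €8,500,044.80.
After interest of €2,800,500.00, pre-tax earnings = €5,699,544.80.
DCL = total CM / (EBIT − I) = €14,502,844.80 / €5,699,544.80 = 2.5446.
%ΔEPS = DCL × %ΔSales = 2.5446 × +17.7% = +45.0%.

+45.0%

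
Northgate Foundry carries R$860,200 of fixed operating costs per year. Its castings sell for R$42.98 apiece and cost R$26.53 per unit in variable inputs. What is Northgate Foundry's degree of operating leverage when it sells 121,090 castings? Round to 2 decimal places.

Total contribution margin = 121,090 × R$16.45 = R$1,991,930.50.
EBIT = R$1,991,930.50 − R$860,200 = R$1,131,730.50.
Degree of operating leverage = R$1,991,930.50 / R$1,131,730.50 = 1.7601.

1.76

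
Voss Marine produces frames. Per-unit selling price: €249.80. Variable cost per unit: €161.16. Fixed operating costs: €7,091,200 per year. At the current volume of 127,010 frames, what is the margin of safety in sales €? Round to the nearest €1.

Contribution margin per unit = €249.80 − €161.16 = €88.64. Break-even units = €7,091,200 ÷ €88.64 = 80,000.00; break-even revenue = 80,000.00 × €249.80 = €19,984,000.00.
Current sales = 127,010 × €249.80 = €31,727,098.00.
Margin of safety = €31,727,098.00 − €19,984,000.00 = €11,743,098.

€11,743,098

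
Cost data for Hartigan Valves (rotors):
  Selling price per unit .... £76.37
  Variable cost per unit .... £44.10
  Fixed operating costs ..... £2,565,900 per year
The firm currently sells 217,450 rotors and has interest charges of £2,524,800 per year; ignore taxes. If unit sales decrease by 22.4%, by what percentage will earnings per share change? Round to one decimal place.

-81.6%

Contribution at this volume is 217,450 × £32.27 = £7,017,111.50.
EBIT = £7,017,111.50 − £2,565,900 = £4,451,211.50.
Interest = £2,524,800.00, so EBIT − I = £1,926,411.50.
DCL = total CM / (EBIT − I) = £7,017,111.50 / £1,926,411.50 = 3.6426.
%ΔEPS = DCL × %ΔSales = 3.6426 × -22.4% = -81.6%.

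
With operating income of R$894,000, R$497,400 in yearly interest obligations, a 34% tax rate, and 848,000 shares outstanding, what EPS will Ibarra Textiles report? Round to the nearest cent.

Interest = R$497,400.00, so EBT = R$894,000 − R$497,400.00 = R$396,600.00.
Net income = R$396,600.00 × (1 − 0.34) = R$261,756.00.
Per share: R$261,756.00 / 848,000 shares = R$0.31.

R$0.31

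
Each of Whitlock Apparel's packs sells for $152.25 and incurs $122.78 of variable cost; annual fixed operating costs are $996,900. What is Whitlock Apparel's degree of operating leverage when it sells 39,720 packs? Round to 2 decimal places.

Total contribution margin = 39,720 × $29.47 = $1,170,548.40.
EBIT = $1,170,548.40 − $996,900 = $173,648.40.
Degree of operating leverage = $1,170,548.40 / $173,648.40 = 6.7409.

6.74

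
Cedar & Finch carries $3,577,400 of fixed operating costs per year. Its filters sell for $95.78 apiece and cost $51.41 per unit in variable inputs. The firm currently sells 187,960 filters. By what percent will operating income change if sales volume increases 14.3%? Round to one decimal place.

+25.0%

At 187,960 units, contribution = 187,960 × $44.37 = $8,339,785.20.
EBIT = $8,339,785.20 − $3,577,400 = $4,762,385.20.
Degree of operating leverage = $8,339,785.20 / $4,762,385.20 = 1.7512.
%ΔEBIT = DOL × %ΔSales = 1.7512 × +14.3% = +25.0%.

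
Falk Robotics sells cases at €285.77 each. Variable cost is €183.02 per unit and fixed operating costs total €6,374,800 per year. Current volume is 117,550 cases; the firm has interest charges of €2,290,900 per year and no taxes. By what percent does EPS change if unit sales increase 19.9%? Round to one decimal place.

Total contribution margin = 117,550 × €102.75 = €12,078,262.50.
Operating income = contribution − fixed costs = €12,078,262.50 − €6,374,800 = €5,703,462.50.
Interest = €2,290,900.00, so EBIT − I = €3,412,562.50.
Degree of combined leverage = contribution ÷ (EBIT − I) = €12,078,262.50 ÷ €3,412,562.50 = 3.5394.
EPS therefore changes by 3.5394 × (+19.9%) = +70.4%.

+70.4%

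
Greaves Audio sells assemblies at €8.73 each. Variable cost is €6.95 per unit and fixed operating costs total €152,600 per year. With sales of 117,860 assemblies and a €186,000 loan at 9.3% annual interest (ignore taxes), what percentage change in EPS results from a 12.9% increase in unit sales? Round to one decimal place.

+67.8%

Contribution at this volume is 117,860 × €1.78 = €209,790.80.
EBIT = €209,790.80 − €152,600 = €57,190.80.
Interest = €17,298.00, so EBIT − I = €39,892.80.
Degree of combined leverage = contribution ÷ (EBIT − I) = €209,790.80 ÷ €39,892.80 = 5.2589.
EPS therefore changes by 5.2589 × (+12.9%) = +67.8%.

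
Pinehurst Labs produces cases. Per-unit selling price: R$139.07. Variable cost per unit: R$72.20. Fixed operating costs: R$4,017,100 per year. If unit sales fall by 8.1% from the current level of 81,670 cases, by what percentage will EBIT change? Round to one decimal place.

-30.6%

Total contribution margin = 81,670 × R$66.87 = R$5,461,272.90.
Operating income = contribution − fixed costs = R$5,461,272.90 − R$4,017,100 = R$1,444,172.90.
DOL = contribution ÷ EBIT = R$5,461,272.90 ÷ R$1,444,172.90 = 3.7816.
Operating income changes by 3.7816 × -8.1% = -30.6%.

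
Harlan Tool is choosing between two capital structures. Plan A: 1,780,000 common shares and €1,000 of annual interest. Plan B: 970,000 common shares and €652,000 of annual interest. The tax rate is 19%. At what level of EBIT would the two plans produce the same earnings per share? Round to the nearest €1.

At indifference, (EBIT − 1,000)(1 − t)/1,780,000 = (EBIT − 652,000)(1 − t)/970,000.
Cancelling (1 − t) and cross-multiplying: 970,000·(EBIT − 1,000) = 1,780,000·(EBIT − 652,000).
Solving, EBIT = (652,000·1,780,000 − 1,000·970,000) / (1,780,000 − 970,000) = 1,159,590,000,000 / 810,000 = 1,431,592.59.

€1,431,593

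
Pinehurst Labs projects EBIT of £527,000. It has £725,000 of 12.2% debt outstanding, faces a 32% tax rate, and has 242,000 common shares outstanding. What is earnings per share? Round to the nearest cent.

£1.23

Pre-tax income = £527,000 − £88,450.00 = £438,550.00.
Net income = £438,550.00 × (1 − 0.32) = £298,214.00.
EPS = £298,214.00 ÷ 242,000 = £1.23.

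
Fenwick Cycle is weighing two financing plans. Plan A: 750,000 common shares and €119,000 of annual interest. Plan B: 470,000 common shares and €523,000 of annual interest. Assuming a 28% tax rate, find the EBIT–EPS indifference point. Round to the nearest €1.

At indifference, (EBIT − 119,000)(1 − t)/750,000 = (EBIT − 523,000)(1 − t)/470,000.
Cancelling (1 − t) and cross-multiplying: 470,000·(EBIT − 119,000) = 750,000·(EBIT − 523,000).
EBIT × (750,000 − 470,000) = 523,000 × 750,000 − 119,000 × 470,000 = 336,320,000,000, so EBIT = 336,320,000,000 ÷ 280,000 = 1,201,142.86.

€1,201,143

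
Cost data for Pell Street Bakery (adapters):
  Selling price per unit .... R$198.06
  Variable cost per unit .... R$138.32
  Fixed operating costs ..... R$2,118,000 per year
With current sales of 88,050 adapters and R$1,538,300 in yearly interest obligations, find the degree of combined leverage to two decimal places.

At 88,050 units, contribution = 88,050 × R$59.74 = R$5,260,107.00.
EBIT = R$5,260,107.00 − R$2,118,000 = R$3,142,107.00. Interest = R$1,538,300.00.
DOL = R$5,260,107.00 ÷ R$3,142,107.00 = 1.6741; DFL = R$3,142,107.00 ÷ R$1,603,807.00 = 1.9592.
DCL = DOL × DFL = 1.6741 × 1.9592 = 3.2799.

3.28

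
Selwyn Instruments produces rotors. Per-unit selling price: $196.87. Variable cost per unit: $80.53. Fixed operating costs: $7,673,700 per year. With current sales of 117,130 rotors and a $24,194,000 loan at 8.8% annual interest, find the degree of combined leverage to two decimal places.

Total contribution margin = 117,130 × $116.34 = $13,626,904.20.
Operating income = contribution − fixed costs = $13,626,904.20 − $7,673,700 = $5,953,204.20. Interest = $2,129,072.00.
DOL = $13,626,904.20 ÷ $5,953,204.20 = 2.2890; DFL = $5,953,204.20 ÷ $3,824,132.20 = 1.5567.
Combined leverage = 2.2890 × 1.5567 = 3.5633.

3.56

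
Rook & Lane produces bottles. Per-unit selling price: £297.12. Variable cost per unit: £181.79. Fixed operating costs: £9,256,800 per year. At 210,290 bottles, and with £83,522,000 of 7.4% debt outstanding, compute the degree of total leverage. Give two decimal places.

At 210,290 units, contribution = 210,290 × £115.33 = £24,252,745.70.
EBIT = £24,252,745.70 − £9,256,800 = £14,995,945.70. Interest = £6,180,628.00, so EBIT − I = £8,815,317.70.
Degree of total leverage = total CM / (EBIT − interest) = £24,252,745.70 / £8,815,317.70 = 2.7512.

2.75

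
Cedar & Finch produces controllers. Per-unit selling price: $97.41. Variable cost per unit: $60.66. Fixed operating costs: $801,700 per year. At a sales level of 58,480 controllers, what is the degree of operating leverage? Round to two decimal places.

Contribution at this volume is 58,480 × $36.75 = $2,149,140.00.
Operating income = contribution − fixed costs = $2,149,140.00 − $801,700 = $1,347,440.00.
So DOL = total CM / EBIT = $2,149,140.00 / $1,347,440.00 = 1.5950.

1.59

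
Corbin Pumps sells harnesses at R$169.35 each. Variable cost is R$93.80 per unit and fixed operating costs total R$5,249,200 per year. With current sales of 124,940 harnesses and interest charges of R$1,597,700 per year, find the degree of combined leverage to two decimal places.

3.64

Contribution at this volume is 124,940 × R$75.55 = R$9,439,217.00.
EBIT = R$9,439,217.00 − R$5,249,200 = R$4,190,017.00. Interest = R$1,597,700.00.
DOL = R$9,439,217.00 ÷ R$4,190,017.00 = 2.2528; DFL = R$4,190,017.00 ÷ R$2,592,317.00 = 1.6163.
DCL = DOL × DFL = 2.2528 × 1.6163 = 3.6412.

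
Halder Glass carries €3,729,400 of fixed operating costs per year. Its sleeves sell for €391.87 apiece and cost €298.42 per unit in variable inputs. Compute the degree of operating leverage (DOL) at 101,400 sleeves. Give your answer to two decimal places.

1.65

Contribution at this volume is 101,400 × €93.45 = €9,475,830.00.
Operating income = contribution − fixed costs = €9,475,830.00 − €3,729,400 = €5,746,430.00.
So DOL = total CM / EBIT = €9,475,830.00 / €5,746,430.00 = 1.6490.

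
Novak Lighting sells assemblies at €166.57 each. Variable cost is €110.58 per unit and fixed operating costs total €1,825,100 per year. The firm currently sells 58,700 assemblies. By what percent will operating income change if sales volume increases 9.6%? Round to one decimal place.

+21.6%

Contribution at this volume is 58,700 × €55.99 = €3,286,613.00.
Operating income = contribution − fixed costs = €3,286,613.00 − €1,825,100 = €1,461,513.00.
So DOL = total CM / EBIT = €3,286,613.00 / €1,461,513.00 = 2.2488.
So EBIT moves 2.2488 × (+9.6%) = +21.6%.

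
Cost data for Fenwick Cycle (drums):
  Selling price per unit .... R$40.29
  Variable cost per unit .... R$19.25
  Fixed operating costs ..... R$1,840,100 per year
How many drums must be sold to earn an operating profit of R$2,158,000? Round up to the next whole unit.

Unit CM = price − variable cost = R$40.29 − R$19.25 = R$21.04.
Required volume = (fixed costs + target profit) ÷ CM = (R$1,840,100 + R$2,158,000) ÷ R$21.04 = 190,023.76, so 190,024 drums.

190,024 drums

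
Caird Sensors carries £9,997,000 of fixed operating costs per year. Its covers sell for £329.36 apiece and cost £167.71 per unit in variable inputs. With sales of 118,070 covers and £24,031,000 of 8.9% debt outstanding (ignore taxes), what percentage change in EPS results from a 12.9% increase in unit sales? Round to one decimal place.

+35.4%

Contribution at this volume is 118,070 × £161.65 = £19,086,015.50.
Subtracting fixed costs: EBIT = £19,086,015.50 − £9,997,000 = £9,089,015.50.
Interest = £2,138,759.00, so EBIT − I = £6,950,256.50.
DCL = total CM / (EBIT − I) = £19,086,015.50 / £6,950,256.50 = 2.7461.
%ΔEPS = DCL × %ΔSales = 2.7461 × +12.9% = +35.4%.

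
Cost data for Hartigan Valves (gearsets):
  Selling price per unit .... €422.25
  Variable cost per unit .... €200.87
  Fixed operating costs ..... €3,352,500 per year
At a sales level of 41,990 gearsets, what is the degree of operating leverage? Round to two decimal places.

Total contribution margin = 41,990 × €221.38 = €9,295,746.20.
Operating income = contribution − fixed costs = €9,295,746.20 − €3,352,500 = €5,943,246.20.
So DOL = total CM / EBIT = €9,295,746.20 / €5,943,246.20 = 1.5641.

1.56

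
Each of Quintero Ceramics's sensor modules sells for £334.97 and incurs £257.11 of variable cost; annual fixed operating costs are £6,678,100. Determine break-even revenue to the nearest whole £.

£28,730,583

Contribution margin per unit = £334.97 − £257.11 = £77.86, a CM ratio of £77.86 ÷ £334.97 = 0.2324.
Break-even revenue = fixed costs × price ÷ CM = £6,678,100 × £334.97 ÷ £77.86 = £28,730,583.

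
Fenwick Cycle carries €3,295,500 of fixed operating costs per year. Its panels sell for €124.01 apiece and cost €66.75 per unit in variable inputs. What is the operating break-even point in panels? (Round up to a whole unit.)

57,554 panels

Contribution margin per unit = €124.01 − €66.75 = €57.26.
Units to break even: €3,295,500 ÷ €57.26 = 57,553.27, rounded up to 57,554.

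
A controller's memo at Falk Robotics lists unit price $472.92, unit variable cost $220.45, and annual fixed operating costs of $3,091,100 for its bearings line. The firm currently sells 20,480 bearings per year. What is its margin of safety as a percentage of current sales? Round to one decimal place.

40.2%

Unit CM = price − variable cost = $472.92 − $220.45 = $252.47. Break-even units = $3,091,100 ÷ $252.47 = 12,243.43; break-even revenue = 12,243.43 × $472.92 = $5,790,165.22.
Current sales = 20,480 × $472.92 = $9,685,401.60.
Margin of safety = ($9,685,401.60 − $5,790,165.22) ÷ $9,685,401.60 = 40.2%.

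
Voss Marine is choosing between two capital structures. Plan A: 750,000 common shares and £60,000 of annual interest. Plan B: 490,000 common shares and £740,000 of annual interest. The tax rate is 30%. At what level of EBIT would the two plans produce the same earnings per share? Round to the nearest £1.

£2,021,538

Set EPS_A = EPS_B: (EBIT − £60,000)(1 − 0.30) ÷ 750,000 = (EBIT − £740,000)(1 − 0.30) ÷ 490,000.
The (1 − t) factor cancels: (EBIT − 60,000) × 490,000 = (EBIT − 740,000) × 750,000.
Solving, EBIT = (740,000·750,000 − 60,000·490,000) / (750,000 − 490,000) = 525,600,000,000 / 260,000 = 2,021,538.46.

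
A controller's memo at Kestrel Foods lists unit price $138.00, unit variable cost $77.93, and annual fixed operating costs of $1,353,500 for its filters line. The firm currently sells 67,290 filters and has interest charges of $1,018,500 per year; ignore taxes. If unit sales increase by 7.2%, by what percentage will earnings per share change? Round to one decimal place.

Total contribution margin = 67,290 × $60.07 = $4,042,110.30.
EBIT = $4,042,110.30 − $1,353,500 = $2,688,610.30.
After interest of $1,018,500.00, pre-tax earnings = $1,670,110.30.
Degree of combined leverage = contribution ÷ (EBIT − I) = $4,042,110.30 ÷ $1,670,110.30 = 2.4203.
%ΔEPS = DCL × %ΔSales = 2.4203 × +7.2% = +17.4%.

+17.4%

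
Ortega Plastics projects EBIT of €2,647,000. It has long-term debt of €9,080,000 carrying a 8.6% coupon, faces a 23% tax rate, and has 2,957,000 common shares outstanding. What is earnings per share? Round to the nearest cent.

€0.49

Pre-tax income = €2,647,000 − €780,880.00 = €1,866,120.00.
Net income = €1,866,120.00 × (1 − 0.23) = €1,436,912.40.
Per share: €1,436,912.40 / 2,957,000 shares = €0.49.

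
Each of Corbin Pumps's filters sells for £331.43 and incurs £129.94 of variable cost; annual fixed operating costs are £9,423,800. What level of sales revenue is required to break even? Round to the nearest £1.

CM per unit = £331.43 − £129.94 = £201.49; CM ratio = £201.49 / £331.43 = 0.6079.
Break-even sales = FC ÷ CM ratio = £9,423,800 × £331.43 / £201.49 = £15,501,166.

£15,501,166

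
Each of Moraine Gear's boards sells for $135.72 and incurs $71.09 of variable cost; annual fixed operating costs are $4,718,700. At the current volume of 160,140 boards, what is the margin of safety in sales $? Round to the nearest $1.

$11,825,150

Contribution margin per unit = $135.72 − $71.09 = $64.63. Break-even units = $4,718,700 ÷ $64.63 = 73,010.99; break-even revenue = 73,010.99 × $135.72 = $9,909,050.97.
Current sales = 160,140 × $135.72 = $21,734,200.80.
Margin of safety = $21,734,200.80 − $9,909,050.97 = $11,825,150.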